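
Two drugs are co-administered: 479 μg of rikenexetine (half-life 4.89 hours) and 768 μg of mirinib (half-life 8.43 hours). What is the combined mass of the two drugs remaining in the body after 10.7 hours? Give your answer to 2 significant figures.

420 μg

rikenexetine: 479 × (1/2)^(10.7/4.89) = 479 × (1/2)^2.1881 ≈ 105.11 μg.
mirinib: 768 × (1/2)^(10.7/8.43) = 768 × (1/2)^1.2693 ≈ 318.62 μg.
Total = 105.11 + 318.62 ≈ 423.73 μg.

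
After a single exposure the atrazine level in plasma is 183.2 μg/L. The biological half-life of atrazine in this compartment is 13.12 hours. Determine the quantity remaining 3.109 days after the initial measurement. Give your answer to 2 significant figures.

Convert the elapsed time: 3.109 days = 74.616 hours.
Number of half-lives: n = 74.616/13.12 ≈ 5.6872.
Remaining = 183.2 × (1/2)^5.6872 = 183.2 × 0.019408 ≈ 3.5556 μg/L.

3.6 μg/L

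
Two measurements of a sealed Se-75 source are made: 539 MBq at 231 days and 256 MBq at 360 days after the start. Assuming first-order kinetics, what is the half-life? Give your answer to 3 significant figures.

Over Δt = 360 − 231 = 129 days, the level fell by a factor of 539/256 ≈ 2.1055.
n = log₂(2.1055) ≈ 1.0741 half-lives, so t½ = 129/1.0741 ≈ 120.1 days.

120 days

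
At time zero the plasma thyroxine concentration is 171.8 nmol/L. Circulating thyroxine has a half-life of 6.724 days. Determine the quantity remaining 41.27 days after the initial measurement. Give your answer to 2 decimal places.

Number of half-lives: n = 41.27/6.724 ≈ 6.1377.
Remaining = 171.8 × (1/2)^6.1377 = 171.8 × 0.014202 ≈ 2.44 nmol/L.

2.44 nmol/L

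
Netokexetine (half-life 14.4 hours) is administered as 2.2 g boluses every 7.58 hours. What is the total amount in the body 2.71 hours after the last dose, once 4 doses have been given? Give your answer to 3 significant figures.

The 4 doses were given 25.45, 17.87, 10.29, 2.71 hours ago.
Total = 2.2·(1/2)^(25.45/14.4) + 2.2·(1/2)^(17.87/14.4) + 2.2·(1/2)^(10.29/14.4) + 2.2·(1/2)^(2.71/14.4)
      = 0.64624 + 0.93079 + 1.3406 + 1.9309 ≈ 4.8486 g.

4.85 g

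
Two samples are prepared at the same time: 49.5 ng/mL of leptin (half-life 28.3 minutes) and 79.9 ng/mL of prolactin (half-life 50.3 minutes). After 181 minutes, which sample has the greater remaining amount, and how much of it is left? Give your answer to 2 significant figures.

prolactin, 6.6 ng/mL

leptin: 49.5 × (1/2)^6.3958 ≈ 0.58788 ng/mL.
prolactin: 79.9 × (1/2)^3.5984 ≈ 6.5966 ng/mL.
Prolactin has more remaining, at ≈ 6.5966 ng/mL.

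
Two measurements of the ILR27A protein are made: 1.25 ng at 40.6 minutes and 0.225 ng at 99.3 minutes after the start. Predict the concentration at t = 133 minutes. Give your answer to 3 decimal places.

0.084 ng

Over Δt = 99.3 − 40.6 = 58.7 minutes, the level fell by a factor of 1.25/0.225 ≈ 5.5556.
n = log₂(5.5556) ≈ 2.4739 half-lives, so t½ = 58.7/2.4739 ≈ 23.727 minutes.
From t = 99.3 to t = 133: 0.225 × (1/2)^((133−99.3)/23.727) ≈ 0.084068 ng.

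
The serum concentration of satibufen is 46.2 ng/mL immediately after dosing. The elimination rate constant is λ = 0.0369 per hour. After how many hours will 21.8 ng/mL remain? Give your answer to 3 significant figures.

20.4 hours

t½ = ln 2 / λ = 0.69315 / 0.0369 ≈ 18.784 hours.
Fraction remaining = 21.8/46.2 ≈ 0.47186.
n = log₂(46.2/21.8) = ln(2.1193)/ln 2 ≈ 1.0836 half-lives.
t = n × t½ = 1.0836 × 18.784 ≈ 20.354 hours.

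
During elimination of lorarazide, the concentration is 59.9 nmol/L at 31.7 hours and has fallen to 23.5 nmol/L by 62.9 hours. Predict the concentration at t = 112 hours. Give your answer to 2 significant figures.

Over Δt = 62.9 − 31.7 = 31.2 hours, the level fell by a factor of 59.9/23.5 ≈ 2.5489.
n = log₂(2.5489) ≈ 1.3499 half-lives, so t½ = 31.2/1.3499 ≈ 23.113 hours.
From t = 62.9 to t = 112: 23.5 × (1/2)^((112−62.9)/23.113) ≈ 5.3898 nmol/L.

5.4 nmol/L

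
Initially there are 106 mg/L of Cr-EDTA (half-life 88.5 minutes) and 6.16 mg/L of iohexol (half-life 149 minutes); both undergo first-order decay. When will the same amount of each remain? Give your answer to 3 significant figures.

Set 106·(1/2)^(t/88.5) = 6.16·(1/2)^(t/149).
Taking log₂: log₂(106/6.16) = t·(1/88.5 − 1/149).
log₂(17.208) = 4.105; 1/88.5 − 1/149 = 0.004588.
t = 4.105 / 0.004588 ≈ 894.72 minutes.

895 minutes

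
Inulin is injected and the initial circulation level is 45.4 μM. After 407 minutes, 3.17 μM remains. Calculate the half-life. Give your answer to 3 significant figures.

A/A₀ = 3.17/45.4 ≈ 0.069824.
n = log₂(14.322) ≈ 3.8401 half-lives elapsed in 407 minutes.
t½ = 407/3.8401 ≈ 105.99 minutes.

106 minutes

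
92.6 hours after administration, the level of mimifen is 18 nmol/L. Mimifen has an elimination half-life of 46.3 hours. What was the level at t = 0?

Number of half-lives elapsed: n = 92.6/46.3 ≈ 2.
A₀ = A × 2^n = 18 × 2^2 = 18 × 4 ≈ 72 nmol/L.

72 nmol/L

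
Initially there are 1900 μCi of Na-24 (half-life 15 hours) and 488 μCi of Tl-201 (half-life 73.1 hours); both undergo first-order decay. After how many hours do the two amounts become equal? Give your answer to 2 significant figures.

37 hours

Set 1900·(1/2)^(t/15) = 488·(1/2)^(t/73.1).
Taking log₂: log₂(1900/488) = t·(1/15 − 1/73.1).
log₂(3.8934) = 1.961; 1/15 − 1/73.1 = 0.052987.
t = 1.961 / 0.052987 ≈ 37.01 hours.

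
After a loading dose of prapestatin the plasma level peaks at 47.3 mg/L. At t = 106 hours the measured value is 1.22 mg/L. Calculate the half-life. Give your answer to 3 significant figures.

20.1 hours

A/A₀ = 1.22/47.3 ≈ 0.025793.
n = log₂(38.77) ≈ 5.2769 half-lives elapsed in 106 hours.
t½ = 106/5.2769 ≈ 20.088 hours.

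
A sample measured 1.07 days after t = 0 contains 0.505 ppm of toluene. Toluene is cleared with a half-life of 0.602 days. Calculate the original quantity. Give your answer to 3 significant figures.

Number of half-lives elapsed: n = 1.07/0.602 ≈ 1.7774.
A₀ = A × 2^n = 0.505 × 2^1.7774 = 0.505 × 3.4281 ≈ 1.7312 ppm.

1.73 ppm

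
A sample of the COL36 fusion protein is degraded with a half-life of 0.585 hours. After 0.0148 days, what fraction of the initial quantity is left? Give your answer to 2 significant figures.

0.0148 days = 0.3552 hours.
n = 0.3552/0.585 ≈ 0.60718 half-lives.
Fraction remaining = (1/2)^0.60718 ≈ 0.65648.

0.66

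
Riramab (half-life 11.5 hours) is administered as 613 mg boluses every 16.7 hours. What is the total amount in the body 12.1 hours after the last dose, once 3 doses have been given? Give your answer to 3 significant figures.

The 3 doses were given 45.5, 28.8, 12.1 hours ago.
Total = 613·(1/2)^(45.5/11.5) + 613·(1/2)^(28.8/11.5) + 613·(1/2)^(12.1/11.5)
      = 39.485 + 108.04 + 295.61 ≈ 443.14 mg.

443 mg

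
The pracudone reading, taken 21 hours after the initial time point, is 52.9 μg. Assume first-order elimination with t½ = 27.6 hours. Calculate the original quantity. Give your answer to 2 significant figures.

90 μg

Number of half-lives elapsed: n = 21/27.6 ≈ 0.76087.
A₀ = A × 2^n = 52.9 × 2^0.76087 = 52.9 × 1.6945 ≈ 89.64 μg.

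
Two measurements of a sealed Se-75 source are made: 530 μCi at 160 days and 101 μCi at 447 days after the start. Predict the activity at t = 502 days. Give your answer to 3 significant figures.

Over Δt = 447 − 160 = 287 days, the level fell by a factor of 530/101 ≈ 5.2475.
n = log₂(5.2475) ≈ 2.3916 half-lives, so t½ = 287/2.3916 ≈ 120 days.
From t = 447 to t = 502: 101 × (1/2)^((502−447)/120) ≈ 73.511 μCi.

73.5 μCi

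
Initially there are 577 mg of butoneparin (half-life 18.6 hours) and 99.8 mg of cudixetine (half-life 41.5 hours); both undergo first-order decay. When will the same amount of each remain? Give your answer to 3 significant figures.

85.3 hours

Set 577·(1/2)^(t/18.6) = 99.8·(1/2)^(t/41.5).
Taking log₂: log₂(577/99.8) = t·(1/18.6 − 1/41.5).
log₂(5.7816) = 2.5315; 1/18.6 − 1/41.5 = 0.029667.
t = 2.5315 / 0.029667 ≈ 85.329 hours.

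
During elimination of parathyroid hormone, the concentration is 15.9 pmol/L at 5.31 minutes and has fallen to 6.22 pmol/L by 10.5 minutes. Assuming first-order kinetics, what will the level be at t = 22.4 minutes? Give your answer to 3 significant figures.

0.723 pmol/L

Over Δt = 10.5 − 5.31 = 5.19 minutes, the level fell by a factor of 15.9/6.22 ≈ 2.5563.
n = log₂(2.5563) ≈ 1.354 half-lives, so t½ = 5.19/1.354 ≈ 3.833 minutes.
From t = 10.5 to t = 22.4: 6.22 × (1/2)^((22.4−10.5)/3.833) ≈ 0.7231 pmol/L.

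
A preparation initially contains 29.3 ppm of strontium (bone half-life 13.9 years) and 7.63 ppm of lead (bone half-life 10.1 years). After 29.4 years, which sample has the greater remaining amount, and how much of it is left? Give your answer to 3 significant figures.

strontium, 6.76 ppm

strontium: 29.3 × (1/2)^2.1151 ≈ 6.7633 ppm.
lead: 7.63 × (1/2)^2.9109 ≈ 1.0145 ppm.
Strontium has more remaining, at ≈ 6.7633 ppm.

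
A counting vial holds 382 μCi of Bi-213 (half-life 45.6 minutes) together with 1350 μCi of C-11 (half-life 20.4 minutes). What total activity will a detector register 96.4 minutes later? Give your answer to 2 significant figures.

Bi-213: 382 × (1/2)^(96.4/45.6) = 382 × (1/2)^2.114 ≈ 88.242 μCi.
C-11: 1350 × (1/2)^(96.4/20.4) = 1350 × (1/2)^4.7255 ≈ 51.029 μCi.
Total = 88.242 + 51.029 ≈ 139.27 μCi.

140 μCi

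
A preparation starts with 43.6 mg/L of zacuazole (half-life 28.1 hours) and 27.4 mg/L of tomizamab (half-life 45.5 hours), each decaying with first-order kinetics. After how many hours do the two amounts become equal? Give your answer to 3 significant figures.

49.2 hours

Set 43.6·(1/2)^(t/28.1) = 27.4·(1/2)^(t/45.5).
Taking log₂: log₂(43.6/27.4) = t·(1/28.1 − 1/45.5).
log₂(1.5912) = 0.67015; 1/28.1 − 1/45.5 = 0.013609.
t = 0.67015 / 0.013609 ≈ 49.243 hours.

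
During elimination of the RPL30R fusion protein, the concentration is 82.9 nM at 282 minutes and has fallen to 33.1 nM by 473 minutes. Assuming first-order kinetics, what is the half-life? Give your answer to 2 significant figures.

140 minutes

Over Δt = 473 − 282 = 191 minutes, the level fell by a factor of 82.9/33.1 ≈ 2.5045.
n = log₂(2.5045) ≈ 1.3245 half-lives, so t½ = 191/1.3245 ≈ 144.2 minutes.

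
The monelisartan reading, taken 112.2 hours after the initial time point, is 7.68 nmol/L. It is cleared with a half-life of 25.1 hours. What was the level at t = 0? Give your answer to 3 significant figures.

Number of half-lives elapsed: n = 112.2/25.1 ≈ 4.4701.
A₀ = A × 2^n = 7.68 × 2^4.4701 = 7.68 × 22.164 ≈ 170.22 nmol/L.

170 nmol/L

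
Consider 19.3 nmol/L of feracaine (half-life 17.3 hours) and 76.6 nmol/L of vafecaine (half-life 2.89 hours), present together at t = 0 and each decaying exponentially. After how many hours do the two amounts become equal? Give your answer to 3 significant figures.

6.90 hours

Set 19.3·(1/2)^(t/17.3) = 76.6·(1/2)^(t/2.89).
Taking log₂: log₂(19.3/76.6) = t·(1/17.3 − 1/2.89).
log₂(0.25196) = -1.9887; 1/17.3 − 1/2.89 = -0.28822.
t = -1.9887 / -0.28822 ≈ 6.9002 hours.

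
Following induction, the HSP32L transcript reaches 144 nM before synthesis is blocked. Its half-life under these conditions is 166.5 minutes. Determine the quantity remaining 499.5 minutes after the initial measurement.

18 nM

Elapsed time is 3 half-lives (499.5/166.5).
Each half-life halves the amount: 144 × (1/2)^3 = 144/8 = 18 nM.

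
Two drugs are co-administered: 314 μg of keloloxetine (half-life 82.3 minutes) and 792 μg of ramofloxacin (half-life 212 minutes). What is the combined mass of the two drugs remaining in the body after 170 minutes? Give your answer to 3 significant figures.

529 μg

keloloxetine: 314 × (1/2)^(170/82.3) = 314 × (1/2)^2.0656 ≈ 75.01 μg.
ramofloxacin: 792 × (1/2)^(170/212) = 792 × (1/2)^0.80189 ≈ 454.29 μg.
Total = 75.01 + 454.29 ≈ 529.3 μg.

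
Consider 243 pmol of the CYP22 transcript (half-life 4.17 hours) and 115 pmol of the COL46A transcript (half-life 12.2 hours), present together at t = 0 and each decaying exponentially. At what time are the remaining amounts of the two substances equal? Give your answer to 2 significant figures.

Set 243·(1/2)^(t/4.17) = 115·(1/2)^(t/12.2).
Taking log₂: log₂(243/115) = t·(1/4.17 − 1/12.2).
log₂(2.113) = 1.0793; 1/4.17 − 1/12.2 = 0.15784.
t = 1.0793 / 0.15784 ≈ 6.838 hours.

6.8 hours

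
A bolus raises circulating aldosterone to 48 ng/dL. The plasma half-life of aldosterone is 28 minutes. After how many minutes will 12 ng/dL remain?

12/48 = 1/4, so 2 half-lives have elapsed.
t = 2 × 28 = 56 minutes.

56 minutes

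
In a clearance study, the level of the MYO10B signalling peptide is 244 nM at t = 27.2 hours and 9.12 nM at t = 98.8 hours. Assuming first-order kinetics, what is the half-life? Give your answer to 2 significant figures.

15 hours

Over Δt = 98.8 − 27.2 = 71.6 hours, the level fell by a factor of 244/9.12 ≈ 26.754.
n = log₂(26.754) ≈ 4.7417 half-lives, so t½ = 71.6/4.7417 ≈ 15.1 hours.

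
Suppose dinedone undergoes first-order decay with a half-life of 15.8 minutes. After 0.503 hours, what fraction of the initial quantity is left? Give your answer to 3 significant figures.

0.266

0.503 hours = 30.18 minutes.
n = 30.18/15.8 ≈ 1.9101 half-lives.
Fraction remaining = (1/2)^1.9101 ≈ 0.26607.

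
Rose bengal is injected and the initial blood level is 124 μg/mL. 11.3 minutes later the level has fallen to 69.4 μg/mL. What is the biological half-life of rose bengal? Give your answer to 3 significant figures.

A/A₀ = 69.4/124 ≈ 0.55968.
n = log₂(1.7867) ≈ 0.83733 half-lives elapsed in 11.3 minutes.
t½ = 11.3/0.83733 ≈ 13.495 minutes.

13.5 minutes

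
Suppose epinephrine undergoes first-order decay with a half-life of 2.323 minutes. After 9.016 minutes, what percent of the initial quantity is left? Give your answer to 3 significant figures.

6.79%

n = 9.016/2.323 ≈ 3.8812 half-lives.
Fraction remaining = (1/2)^3.8812 ≈ 0.067865, i.e. 6.7865%.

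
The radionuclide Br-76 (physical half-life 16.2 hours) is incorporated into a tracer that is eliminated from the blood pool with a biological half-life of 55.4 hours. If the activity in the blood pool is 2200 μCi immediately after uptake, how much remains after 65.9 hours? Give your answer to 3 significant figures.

57.5 μCi

1/t_eff = 1/t_phys + 1/t_biol = 1/16.2 + 1/55.4 = 0.079779 per hour.
t_eff = 16.2 × 55.4 / (16.2 + 55.4) ≈ 12.535 hours.
Remaining = 2200 × (1/2)^(65.9/12.535) = 2200 × (1/2)^5.2574 ≈ 57.515 μCi.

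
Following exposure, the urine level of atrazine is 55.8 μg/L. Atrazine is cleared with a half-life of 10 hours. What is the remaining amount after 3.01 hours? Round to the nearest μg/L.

45 μg/L

Number of half-lives: n = 3.01/10 ≈ 0.301.
Remaining = 55.8 × (1/2)^0.301 = 55.8 × 0.81169 ≈ 45.292 μg/L.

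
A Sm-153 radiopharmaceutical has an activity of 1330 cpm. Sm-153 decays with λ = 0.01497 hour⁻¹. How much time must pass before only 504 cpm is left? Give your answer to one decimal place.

t½ = ln 2 / λ = 0.69315 / 0.01497 ≈ 46.302 hours.
Fraction remaining = 504/1330 ≈ 0.37895.
n = log₂(1330/504) = ln(2.6389)/ln 2 ≈ 1.3999 half-lives.
t = n × t½ = 1.3999 × 46.302 ≈ 64.82 hours.

64.8 hours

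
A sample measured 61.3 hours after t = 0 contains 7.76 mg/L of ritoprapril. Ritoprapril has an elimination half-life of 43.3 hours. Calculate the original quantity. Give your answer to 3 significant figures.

Number of half-lives elapsed: n = 61.3/43.3 ≈ 1.4157.
A₀ = A × 2^n = 7.76 × 2^1.4157 = 7.76 × 2.6679 ≈ 20.703 mg/L.

20.7 mg/L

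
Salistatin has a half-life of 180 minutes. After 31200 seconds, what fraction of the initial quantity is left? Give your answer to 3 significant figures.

0.135

31200 seconds = 520 minutes.
n = 520/180 ≈ 2.8889 half-lives.
Fraction remaining = (1/2)^2.8889 ≈ 0.13501.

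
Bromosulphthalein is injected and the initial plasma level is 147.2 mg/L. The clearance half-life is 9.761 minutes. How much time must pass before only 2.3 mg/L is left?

2.3/147.2 = 1/64, so 6 half-lives have elapsed.
t = 6 × 9.761 = 58.566 minutes.

58.566 minutes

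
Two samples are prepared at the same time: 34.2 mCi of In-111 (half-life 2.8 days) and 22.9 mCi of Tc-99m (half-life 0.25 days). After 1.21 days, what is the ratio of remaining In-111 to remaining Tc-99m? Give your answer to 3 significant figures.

In-111: 34.2 × (1/2)^(1.21/2.8) = 34.2 × (1/2)^0.43214 ≈ 25.348 mCi.
Tc-99m: 22.9 × (1/2)^(1.21/0.25) = 22.9 × (1/2)^4.84 ≈ 0.79956 mCi.
Ratio ≈ 25.348 / 0.79956 ≈ 31.702.

31.7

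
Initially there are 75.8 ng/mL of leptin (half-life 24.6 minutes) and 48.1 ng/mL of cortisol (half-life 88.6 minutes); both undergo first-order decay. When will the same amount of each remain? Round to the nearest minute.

22 minutes

Set 75.8·(1/2)^(t/24.6) = 48.1·(1/2)^(t/88.6).
Taking log₂: log₂(75.8/48.1) = t·(1/24.6 − 1/88.6).
log₂(1.5759) = 0.65616; 1/24.6 − 1/88.6 = 0.029364.
t = 0.65616 / 0.029364 ≈ 22.346 minutes.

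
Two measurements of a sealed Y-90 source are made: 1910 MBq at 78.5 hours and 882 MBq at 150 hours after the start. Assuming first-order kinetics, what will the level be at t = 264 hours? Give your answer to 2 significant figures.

Over Δt = 150 − 78.5 = 71.5 hours, the level fell by a factor of 1910/882 ≈ 2.1655.
n = log₂(2.1655) ≈ 1.1147 half-lives, so t½ = 71.5/1.1147 ≈ 64.142 hours.
From t = 150 to t = 264: 882 × (1/2)^((264−150)/64.142) ≈ 257.3 MBq.

260 MBq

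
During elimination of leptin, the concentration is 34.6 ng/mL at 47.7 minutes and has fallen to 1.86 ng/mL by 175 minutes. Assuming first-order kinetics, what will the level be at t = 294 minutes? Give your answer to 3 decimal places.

0.121 ng/mL

Over Δt = 175 − 47.7 = 127.3 minutes, the level fell by a factor of 34.6/1.86 ≈ 18.602.
n = log₂(18.602) ≈ 4.2174 half-lives, so t½ = 127.3/4.2174 ≈ 30.184 minutes.
From t = 175 to t = 294: 1.86 × (1/2)^((294−175)/30.184) ≈ 0.12098 ng/mL.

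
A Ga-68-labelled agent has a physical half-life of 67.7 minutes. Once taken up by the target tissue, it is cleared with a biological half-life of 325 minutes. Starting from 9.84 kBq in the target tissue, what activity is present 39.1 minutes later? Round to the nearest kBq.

6 kBq

1/t_eff = 1/t_phys + 1/t_biol = 1/67.7 + 1/325 = 0.017848 per minute.
t_eff = 67.7 × 325 / (67.7 + 325) ≈ 56.029 minutes.
Remaining = 9.84 × (1/2)^(39.1/56.029) = 9.84 × (1/2)^0.69786 ≈ 6.0662 kBq.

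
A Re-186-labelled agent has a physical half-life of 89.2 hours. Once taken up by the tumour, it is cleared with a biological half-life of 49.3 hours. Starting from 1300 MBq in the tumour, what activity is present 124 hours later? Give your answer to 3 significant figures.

86.8 MBq

1/t_eff = 1/t_phys + 1/t_biol = 1/89.2 + 1/49.3 = 0.031495 per hour.
t_eff = 89.2 × 49.3 / (89.2 + 49.3) ≈ 31.751 hours.
Remaining = 1300 × (1/2)^(124/31.751) = 1300 × (1/2)^3.9053 ≈ 86.759 MBq.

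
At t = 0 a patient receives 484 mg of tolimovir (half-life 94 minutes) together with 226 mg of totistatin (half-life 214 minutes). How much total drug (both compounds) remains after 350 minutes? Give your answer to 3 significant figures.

tolimovir: 484 × (1/2)^(350/94) = 484 × (1/2)^3.7234 ≈ 36.643 mg.
totistatin: 226 × (1/2)^(350/214) = 226 × (1/2)^1.6355 ≈ 72.739 mg.
Total = 36.643 + 72.739 ≈ 109.38 mg.

109 mg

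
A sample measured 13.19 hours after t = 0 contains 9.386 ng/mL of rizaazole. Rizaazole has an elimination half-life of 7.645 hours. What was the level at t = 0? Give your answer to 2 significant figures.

31 ng/mL

Number of half-lives elapsed: n = 13.19/7.645 ≈ 1.7253.
A₀ = A × 2^n = 9.386 × 2^1.7253 = 9.386 × 3.3065 ≈ 31.035 ng/mL.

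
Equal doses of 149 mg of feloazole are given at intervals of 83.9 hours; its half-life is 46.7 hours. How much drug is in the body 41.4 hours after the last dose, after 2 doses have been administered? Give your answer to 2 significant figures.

The 2 doses were given 125.3, 41.4 hours ago.
Total = 149·(1/2)^(125.3/46.7) + 149·(1/2)^(41.4/46.7)
      = 23.201 + 80.597 ≈ 103.8 mg.

100 mg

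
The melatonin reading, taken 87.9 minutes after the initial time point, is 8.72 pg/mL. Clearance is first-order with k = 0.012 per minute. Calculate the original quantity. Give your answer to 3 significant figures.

t½ = ln 2 / k = 0.69315 / 0.012 ≈ 57.762 minutes.
Number of half-lives elapsed: n = 87.9/57.762 ≈ 1.5218.
A₀ = A × 2^n = 8.72 × 2^1.5218 = 8.72 × 2.8714 ≈ 25.039 pg/mL.

25.0 pg/mL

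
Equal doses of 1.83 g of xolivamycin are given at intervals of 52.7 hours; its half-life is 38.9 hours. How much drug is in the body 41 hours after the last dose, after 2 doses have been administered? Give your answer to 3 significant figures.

1.23 g

The 2 doses were given 93.7, 41 hours ago.
Total = 1.83·(1/2)^(93.7/38.9) + 1.83·(1/2)^(41/38.9)
      = 0.34463 + 0.88139 ≈ 1.226 g.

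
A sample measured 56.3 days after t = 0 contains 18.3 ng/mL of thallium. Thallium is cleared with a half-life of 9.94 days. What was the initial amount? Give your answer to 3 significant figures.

Number of half-lives elapsed: n = 56.3/9.94 ≈ 5.664.
A₀ = A × 2^n = 18.3 × 2^5.664 = 18.3 × 50.702 ≈ 927.86 ng/mL.

928 ng/mL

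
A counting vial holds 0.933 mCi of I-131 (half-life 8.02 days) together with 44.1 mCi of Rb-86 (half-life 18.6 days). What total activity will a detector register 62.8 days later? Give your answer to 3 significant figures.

4.25 mCi

I-131: 0.933 × (1/2)^(62.8/8.02) = 0.933 × (1/2)^7.8304 ≈ 0.0040991 mCi.
Rb-86: 44.1 × (1/2)^(62.8/18.6) = 44.1 × (1/2)^3.3763 ≈ 4.2468 mCi.
Total = 0.0040991 + 4.2468 ≈ 4.2509 mCi.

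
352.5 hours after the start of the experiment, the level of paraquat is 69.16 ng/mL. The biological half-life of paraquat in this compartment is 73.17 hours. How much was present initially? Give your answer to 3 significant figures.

Number of half-lives elapsed: n = 352.5/73.17 ≈ 4.8175.
A₀ = A × 2^n = 69.16 × 2^4.8175 = 69.16 × 28.199 ≈ 1950.2 ng/mL.

1950 ng/mL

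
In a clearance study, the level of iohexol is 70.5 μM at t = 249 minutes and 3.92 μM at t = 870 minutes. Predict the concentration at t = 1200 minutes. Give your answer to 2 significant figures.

0.84 μM

Over Δt = 870 − 249 = 621 minutes, the level fell by a factor of 70.5/3.92 ≈ 17.985.
n = log₂(17.985) ≈ 4.1687 half-lives, so t½ = 621/4.1687 ≈ 148.97 minutes.
From t = 870 to t = 1200: 3.92 × (1/2)^((1200−870)/148.97) ≈ 0.84417 μM.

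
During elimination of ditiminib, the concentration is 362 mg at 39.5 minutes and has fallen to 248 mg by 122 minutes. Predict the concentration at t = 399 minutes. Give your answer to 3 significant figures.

69.7 mg

Over Δt = 122 − 39.5 = 82.5 minutes, the level fell by a factor of 362/248 ≈ 1.4597.
n = log₂(1.4597) ≈ 0.54565 half-lives, so t½ = 82.5/0.54565 ≈ 151.2 minutes.
From t = 122 to t = 399: 248 × (1/2)^((399−122)/151.2) ≈ 69.654 mg.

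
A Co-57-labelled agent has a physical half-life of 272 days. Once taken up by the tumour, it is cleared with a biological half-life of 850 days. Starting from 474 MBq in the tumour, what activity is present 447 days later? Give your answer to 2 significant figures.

110 MBq

1/t_eff = 1/t_phys + 1/t_biol = 1/272 + 1/850 = 0.0048529 per day.
t_eff = 272 × 850 / (272 + 850) ≈ 206.06 days.
Remaining = 474 × (1/2)^(447/206.06) = 474 × (1/2)^2.1693 ≈ 105.38 MBq.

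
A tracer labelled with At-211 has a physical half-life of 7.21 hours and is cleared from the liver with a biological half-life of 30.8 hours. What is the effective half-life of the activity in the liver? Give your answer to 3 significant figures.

5.84 hours

1/t_eff = 1/t_phys + 1/t_biol = 1/7.21 + 1/30.8 = 0.17116 per hour.
t_eff = 7.21 × 30.8 / (7.21 + 30.8) ≈ 5.8424 hours.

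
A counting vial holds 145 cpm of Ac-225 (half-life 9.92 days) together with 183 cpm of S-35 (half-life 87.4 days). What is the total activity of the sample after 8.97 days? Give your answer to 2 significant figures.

Ac-225: 145 × (1/2)^(8.97/9.92) = 145 × (1/2)^0.90423 ≈ 77.476 cpm.
S-35: 183 × (1/2)^(8.97/87.4) = 183 × (1/2)^0.10263 ≈ 170.43 cpm.
Total = 77.476 + 170.43 ≈ 247.91 cpm.

250 cpm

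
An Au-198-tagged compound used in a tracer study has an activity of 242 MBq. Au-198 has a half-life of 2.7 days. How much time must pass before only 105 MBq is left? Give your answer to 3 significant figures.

3.25 days

Fraction remaining = 105/242 ≈ 0.43388.
n = log₂(242/105) = ln(2.3048)/ln 2 ≈ 1.2046 half-lives.
t = n × t½ = 1.2046 × 2.7 ≈ 3.2525 days.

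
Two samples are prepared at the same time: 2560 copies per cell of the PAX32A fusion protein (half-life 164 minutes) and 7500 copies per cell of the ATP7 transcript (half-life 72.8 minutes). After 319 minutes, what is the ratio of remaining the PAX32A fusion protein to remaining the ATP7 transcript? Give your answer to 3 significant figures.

1.85

PAX32A fusion protein: 2560 × (1/2)^(319/164) = 2560 × (1/2)^1.9451 ≈ 664.81 copies per cell.
ATP7 transcript: 7500 × (1/2)^(319/72.8) = 7500 × (1/2)^4.3819 ≈ 359.74 copies per cell.
Ratio ≈ 664.81 / 359.74 ≈ 1.848.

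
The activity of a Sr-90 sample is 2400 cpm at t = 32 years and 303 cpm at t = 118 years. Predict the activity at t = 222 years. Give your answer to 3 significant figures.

Over Δt = 118 − 32 = 86 years, the level fell by a factor of 2400/303 ≈ 7.9208.
n = log₂(7.9208) ≈ 2.9856 half-lives, so t½ = 86/2.9856 ≈ 28.804 years.
From t = 118 to t = 222: 303 × (1/2)^((222−118)/28.804) ≈ 24.806 cpm.

24.8 cpm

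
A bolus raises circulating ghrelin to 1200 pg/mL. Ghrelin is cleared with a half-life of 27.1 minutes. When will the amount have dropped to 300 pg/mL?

54.2 minutes

300/1200 = 1/4, so 2 half-lives have elapsed.
t = 2 × 27.1 = 54.2 minutes.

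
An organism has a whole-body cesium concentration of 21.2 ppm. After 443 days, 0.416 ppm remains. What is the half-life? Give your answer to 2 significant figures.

A/A₀ = 0.416/21.2 ≈ 0.019623.
n = log₂(50.962) ≈ 5.6713 half-lives elapsed in 443 days.
t½ = 443/5.6713 ≈ 78.112 days.

78 days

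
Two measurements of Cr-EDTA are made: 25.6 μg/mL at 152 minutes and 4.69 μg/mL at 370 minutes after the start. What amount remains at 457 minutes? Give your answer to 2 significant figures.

2.4 μg/mL

Over Δt = 370 − 152 = 218 minutes, the level fell by a factor of 25.6/4.69 ≈ 5.4584.
n = log₂(5.4584) ≈ 2.4485 half-lives, so t½ = 218/2.4485 ≈ 89.035 minutes.
From t = 370 to t = 457: 4.69 × (1/2)^((457−370)/89.035) ≈ 2.3824 μg/mL.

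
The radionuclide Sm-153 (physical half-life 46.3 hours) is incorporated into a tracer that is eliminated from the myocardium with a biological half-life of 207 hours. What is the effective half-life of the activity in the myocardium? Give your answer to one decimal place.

37.8 hours

1/t_eff = 1/t_phys + 1/t_biol = 1/46.3 + 1/207 = 0.026429 per hour.
t_eff = 46.3 × 207 / (46.3 + 207) ≈ 37.837 hours.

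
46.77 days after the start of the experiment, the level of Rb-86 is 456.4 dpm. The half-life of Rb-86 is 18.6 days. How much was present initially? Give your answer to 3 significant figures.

2610 dpm

Number of half-lives elapsed: n = 46.77/18.6 ≈ 2.5145.
A₀ = A × 2^n = 456.4 × 2^2.5145 = 456.4 × 5.7141 ≈ 2607.9 dpm.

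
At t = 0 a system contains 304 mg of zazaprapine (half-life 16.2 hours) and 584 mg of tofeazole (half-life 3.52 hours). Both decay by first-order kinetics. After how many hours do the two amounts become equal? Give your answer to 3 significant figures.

Set 304·(1/2)^(t/16.2) = 584·(1/2)^(t/3.52).
Taking log₂: log₂(304/584) = t·(1/16.2 − 1/3.52).
log₂(0.52055) = -0.9419; 1/16.2 − 1/3.52 = -0.22236.
t = -0.9419 / -0.22236 ≈ 4.2359 hours.

4.24 hours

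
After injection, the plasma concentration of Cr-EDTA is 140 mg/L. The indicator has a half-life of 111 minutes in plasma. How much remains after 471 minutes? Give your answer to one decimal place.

7.4 mg/L

Number of half-lives: n = 471/111 ≈ 4.2432.
Remaining = 140 × (1/2)^4.2432 = 140 × 0.052803 ≈ 7.3924 mg/L.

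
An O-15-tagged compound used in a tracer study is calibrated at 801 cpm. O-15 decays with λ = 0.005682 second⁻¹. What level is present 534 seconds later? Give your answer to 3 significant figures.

38.5 cpm

t½ = ln 2 / λ = 0.69315 / 0.005682 ≈ 121.99 seconds.
Number of half-lives: n = 534/121.99 ≈ 4.3774.
Remaining = 801 × (1/2)^4.3774 = 801 × 0.048114 ≈ 38.539 cpm.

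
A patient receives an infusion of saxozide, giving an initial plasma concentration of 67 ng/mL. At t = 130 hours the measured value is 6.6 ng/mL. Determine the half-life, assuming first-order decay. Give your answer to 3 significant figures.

A/A₀ = 6.6/67 ≈ 0.098507.
n = log₂(10.152) ≈ 3.3436 half-lives elapsed in 130 hours.
t½ = 130/3.3436 ≈ 38.88 hours.

38.9 hours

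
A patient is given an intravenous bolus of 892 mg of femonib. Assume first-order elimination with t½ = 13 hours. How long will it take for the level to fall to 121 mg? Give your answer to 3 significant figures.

Fraction remaining = 121/892 ≈ 0.13565.
n = log₂(892/121) = ln(7.3719)/ln 2 ≈ 2.882 half-lives.
t = n × t½ = 2.882 × 13 ≈ 37.466 hours.

37.5 hours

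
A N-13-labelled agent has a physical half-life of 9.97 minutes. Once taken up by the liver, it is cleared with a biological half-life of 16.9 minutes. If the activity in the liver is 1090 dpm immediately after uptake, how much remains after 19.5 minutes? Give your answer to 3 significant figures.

126 dpm

1/t_eff = 1/t_phys + 1/t_biol = 1/9.97 + 1/16.9 = 0.15947 per minute.
t_eff = 9.97 × 16.9 / (9.97 + 16.9) ≈ 6.2707 minutes.
Remaining = 1090 × (1/2)^(19.5/6.2707) = 1090 × (1/2)^3.1097 ≈ 126.27 dpm.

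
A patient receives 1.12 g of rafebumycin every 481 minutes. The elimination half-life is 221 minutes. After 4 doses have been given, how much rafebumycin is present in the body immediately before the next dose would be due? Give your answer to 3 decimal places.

0.317 g

The 4 doses were given 1924, 1443, 962, 481 minutes ago.
Total = 1.12·(1/2)^(1924/221) + 1.12·(1/2)^(1443/221) + 1.12·(1/2)^(962/221) + 1.12·(1/2)^(481/221)
      = 0.0026822 + 0.012125 + 0.054809 + 0.24776 ≈ 0.31738 g.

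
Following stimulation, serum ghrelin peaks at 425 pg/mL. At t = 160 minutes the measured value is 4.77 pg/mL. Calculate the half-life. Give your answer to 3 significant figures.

A/A₀ = 4.77/425 ≈ 0.011224.
n = log₂(89.099) ≈ 6.4773 half-lives elapsed in 160 minutes.
t½ = 160/6.4773 ≈ 24.702 minutes.

24.7 minutes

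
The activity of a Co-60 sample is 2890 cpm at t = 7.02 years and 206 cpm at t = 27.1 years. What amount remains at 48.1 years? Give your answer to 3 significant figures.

Over Δt = 27.1 − 7.02 = 20.08 years, the level fell by a factor of 2890/206 ≈ 14.029.
n = log₂(14.029) ≈ 3.8104 half-lives, so t½ = 20.08/3.8104 ≈ 5.2699 years.
From t = 27.1 to t = 48.1: 206 × (1/2)^((48.1−27.1)/5.2699) ≈ 13.01 cpm.

13.0 cpm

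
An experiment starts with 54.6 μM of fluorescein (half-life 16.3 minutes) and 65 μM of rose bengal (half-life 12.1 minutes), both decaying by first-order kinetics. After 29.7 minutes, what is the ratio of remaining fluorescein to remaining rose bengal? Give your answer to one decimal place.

1.3

fluorescein: 54.6 × (1/2)^(29.7/16.3) = 54.6 × (1/2)^1.8221 ≈ 15.442 μM.
rose bengal: 65 × (1/2)^(29.7/12.1) = 65 × (1/2)^2.4545 ≈ 11.858 μM.
Ratio ≈ 15.442 / 11.858 ≈ 1.3022.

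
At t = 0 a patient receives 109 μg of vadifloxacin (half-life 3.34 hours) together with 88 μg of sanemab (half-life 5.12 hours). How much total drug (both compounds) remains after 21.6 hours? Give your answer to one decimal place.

vadifloxacin: 109 × (1/2)^(21.6/3.34) = 109 × (1/2)^6.4671 ≈ 1.2321 μg.
sanemab: 88 × (1/2)^(21.6/5.12) = 88 × (1/2)^4.2188 ≈ 4.7262 μg.
Total = 1.2321 + 4.7262 ≈ 5.9583 μg.

6.0 μg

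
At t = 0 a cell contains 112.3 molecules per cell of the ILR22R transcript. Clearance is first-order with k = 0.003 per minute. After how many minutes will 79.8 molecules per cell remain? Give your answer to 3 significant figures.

114 minutes

t½ = ln 2 / k = 0.69315 / 0.003 ≈ 231.05 minutes.
Fraction remaining = 79.8/112.3 ≈ 0.7106.
n = log₂(112.3/79.8) = ln(1.4073)/ln 2 ≈ 0.4929 half-lives.
t = n × t½ = 0.4929 × 231.05 ≈ 113.88 minutes.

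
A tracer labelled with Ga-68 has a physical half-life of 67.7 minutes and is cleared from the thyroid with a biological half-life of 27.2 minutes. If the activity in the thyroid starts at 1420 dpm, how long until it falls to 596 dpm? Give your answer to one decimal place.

1/t_eff = 1/t_phys + 1/t_biol = 1/67.7 + 1/27.2 = 0.051536 per minute.
t_eff = 67.7 × 27.2 / (67.7 + 27.2) ≈ 19.404 minutes.
n = log₂(1420/596) ≈ 1.2525; t = 1.2525 × 19.404 ≈ 24.304 minutes.

24.3 minutes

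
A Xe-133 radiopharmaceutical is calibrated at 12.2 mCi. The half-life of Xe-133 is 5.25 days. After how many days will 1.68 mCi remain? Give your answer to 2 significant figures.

Fraction remaining = 1.68/12.2 ≈ 0.1377.
n = log₂(12.2/1.68) = ln(7.2619)/ln 2 ≈ 2.8603 half-lives.
t = n × t½ = 2.8603 × 5.25 ≈ 15.017 days.

15 days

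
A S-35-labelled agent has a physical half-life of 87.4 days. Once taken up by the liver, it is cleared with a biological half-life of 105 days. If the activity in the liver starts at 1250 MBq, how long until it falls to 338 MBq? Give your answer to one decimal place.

1/t_eff = 1/t_phys + 1/t_biol = 1/87.4 + 1/105 = 0.020965 per day.
t_eff = 87.4 × 105 / (87.4 + 105) ≈ 47.698 days.
n = log₂(1250/338) ≈ 1.8868; t = 1.8868 × 47.698 ≈ 89.997 days.

90.0 days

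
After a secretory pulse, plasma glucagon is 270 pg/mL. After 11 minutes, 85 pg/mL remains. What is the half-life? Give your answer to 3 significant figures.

A/A₀ = 85/270 ≈ 0.31481.
n = log₂(3.1765) ≈ 1.6674 half-lives elapsed in 11 minutes.
t½ = 11/1.6674 ≈ 6.597 minutes.

6.60 minutes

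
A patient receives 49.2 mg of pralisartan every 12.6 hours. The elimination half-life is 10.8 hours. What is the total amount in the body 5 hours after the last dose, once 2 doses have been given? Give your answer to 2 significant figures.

The 2 doses were given 17.6, 5 hours ago.
Total = 49.2·(1/2)^(17.6/10.8) + 49.2·(1/2)^(5/10.8)
      = 15.9 + 35.694 ≈ 51.594 mg.

52 mg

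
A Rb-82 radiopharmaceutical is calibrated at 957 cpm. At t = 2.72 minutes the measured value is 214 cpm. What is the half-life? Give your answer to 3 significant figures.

A/A₀ = 214/957 ≈ 0.22362.
n = log₂(4.472) ≈ 2.1609 half-lives elapsed in 2.72 minutes.
t½ = 2.72/2.1609 ≈ 1.2587 minutes.

1.26 minutes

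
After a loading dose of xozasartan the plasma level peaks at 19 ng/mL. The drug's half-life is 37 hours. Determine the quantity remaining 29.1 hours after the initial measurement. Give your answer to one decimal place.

Number of half-lives: n = 29.1/37 ≈ 0.78649.
Remaining = 19 × (1/2)^0.78649 = 19 × 0.57975 ≈ 11.015 ng/mL.

11.0 ng/mL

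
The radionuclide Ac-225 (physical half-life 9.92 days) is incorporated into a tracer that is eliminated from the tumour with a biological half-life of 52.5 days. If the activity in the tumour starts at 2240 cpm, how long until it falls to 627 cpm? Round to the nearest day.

1/t_eff = 1/t_phys + 1/t_biol = 1/9.92 + 1/52.5 = 0.11985 per day.
t_eff = 9.92 × 52.5 / (9.92 + 52.5) ≈ 8.3435 days.
n = log₂(2240/627) ≈ 1.837; t = 1.837 × 8.3435 ≈ 15.327 days.

15 days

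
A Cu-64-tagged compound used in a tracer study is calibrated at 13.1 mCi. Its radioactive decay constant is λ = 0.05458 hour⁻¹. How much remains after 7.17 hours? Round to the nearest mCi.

t½ = ln 2 / λ = 0.69315 / 0.05458 ≈ 12.7 hours.
Number of half-lives: n = 7.17/12.7 ≈ 0.56458.
Remaining = 13.1 × (1/2)^0.56458 = 13.1 × 0.67615 ≈ 8.8576 mCi.

9 mCi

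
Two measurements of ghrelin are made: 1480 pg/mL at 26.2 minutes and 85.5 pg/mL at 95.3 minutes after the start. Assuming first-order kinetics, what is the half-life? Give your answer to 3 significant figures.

16.8 minutes

Over Δt = 95.3 − 26.2 = 69.1 minutes, the level fell by a factor of 1480/85.5 ≈ 17.31.
n = log₂(17.31) ≈ 4.1135 half-lives, so t½ = 69.1/4.1135 ≈ 16.798 minutes.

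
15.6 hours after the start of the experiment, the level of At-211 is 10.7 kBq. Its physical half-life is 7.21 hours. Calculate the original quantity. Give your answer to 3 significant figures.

47.9 kBq

Number of half-lives elapsed: n = 15.6/7.21 ≈ 2.1637.
A₀ = A × 2^n = 10.7 × 2^2.1637 = 10.7 × 4.4805 ≈ 47.941 kBq.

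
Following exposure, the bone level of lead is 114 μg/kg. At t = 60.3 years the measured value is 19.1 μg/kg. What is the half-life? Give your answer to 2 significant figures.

23 years

A/A₀ = 19.1/114 ≈ 0.16754.
n = log₂(5.9686) ≈ 2.5774 half-lives elapsed in 60.3 years.
t½ = 60.3/2.5774 ≈ 23.396 years.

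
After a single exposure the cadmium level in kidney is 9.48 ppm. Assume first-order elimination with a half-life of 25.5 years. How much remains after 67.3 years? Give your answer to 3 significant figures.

1.52 ppm

Number of half-lives: n = 67.3/25.5 ≈ 2.6392.
Remaining = 9.48 × (1/2)^2.6392 = 9.48 × 0.16052 ≈ 1.5217 ppm.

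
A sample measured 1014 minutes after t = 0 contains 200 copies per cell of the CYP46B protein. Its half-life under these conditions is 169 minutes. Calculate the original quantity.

Number of half-lives elapsed: n = 1014/169 ≈ 6.
A₀ = A × 2^n = 200 × 2^6 = 200 × 64 ≈ 12800 copies per cell.

12800 copies per cell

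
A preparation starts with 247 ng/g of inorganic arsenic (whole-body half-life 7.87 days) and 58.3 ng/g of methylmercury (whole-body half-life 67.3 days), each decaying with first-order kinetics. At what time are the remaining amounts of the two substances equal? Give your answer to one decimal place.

18.6 days

Set 247·(1/2)^(t/7.87) = 58.3·(1/2)^(t/67.3).
Taking log₂: log₂(247/58.3) = t·(1/7.87 − 1/67.3).
log₂(4.2367) = 2.0829; 1/7.87 − 1/67.3 = 0.11221.
t = 2.0829 / 0.11221 ≈ 18.564 days.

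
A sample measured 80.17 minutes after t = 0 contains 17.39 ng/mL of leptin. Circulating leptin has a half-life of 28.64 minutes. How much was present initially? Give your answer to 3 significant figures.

Number of half-lives elapsed: n = 80.17/28.64 ≈ 2.7992.
A₀ = A × 2^n = 17.39 × 2^2.7992 = 17.39 × 6.9607 ≈ 121.05 ng/mL.

121 ng/mL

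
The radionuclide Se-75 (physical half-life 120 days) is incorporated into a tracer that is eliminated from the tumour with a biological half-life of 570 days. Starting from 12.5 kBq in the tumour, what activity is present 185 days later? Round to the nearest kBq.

3 kBq

1/t_eff = 1/t_phys + 1/t_biol = 1/120 + 1/570 = 0.010088 per day.
t_eff = 120 × 570 / (120 + 570) ≈ 99.13 days.
Remaining = 12.5 × (1/2)^(185/99.13) = 12.5 × (1/2)^1.8662 ≈ 3.4286 kBq.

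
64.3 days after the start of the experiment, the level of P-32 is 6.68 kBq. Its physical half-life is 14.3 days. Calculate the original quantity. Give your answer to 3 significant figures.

Number of half-lives elapsed: n = 64.3/14.3 ≈ 4.4965.
A₀ = A × 2^n = 6.68 × 2^4.4965 = 6.68 × 22.573 ≈ 150.79 kBq.

151 kBq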